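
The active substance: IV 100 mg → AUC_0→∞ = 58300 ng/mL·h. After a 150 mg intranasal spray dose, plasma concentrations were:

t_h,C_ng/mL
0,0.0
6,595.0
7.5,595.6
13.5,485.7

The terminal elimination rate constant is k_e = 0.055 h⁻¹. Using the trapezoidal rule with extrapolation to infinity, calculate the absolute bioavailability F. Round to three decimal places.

F = 0.169

Trapezoidal AUC_0→13.5 (intranasal spray):
  [0→6]: (0.0+595.0)/2 × 6 = 1785.0
  [6→7.5]: (595.0+595.6)/2 × 1.5 = 892.95
  [7.5→13.5]: (595.6+485.7)/2 × 6 = 3243.9
  Sum = 5921.85 ng/mL·h
Tail: C_last/k_e = 485.7/0.055 = 8830.909
AUC_0→∞ (intranasal spray) = 5921.85 + 8830.909 = 14752.759 ng/mL·h
F = (AUC_ev/D_ev)/(AUC_iv/D_iv) = (14752.759/150)/(58300/100) = 98.3517/583 = 0.1687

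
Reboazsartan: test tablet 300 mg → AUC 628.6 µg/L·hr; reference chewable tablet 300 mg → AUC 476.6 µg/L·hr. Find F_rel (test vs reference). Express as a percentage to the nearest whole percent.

F_rel = (AUC_test/D_test) / (AUC_ref/D_ref)
      = (628.6/300) / (476.6/300)
      = 2.09533 / 1.58867 = 1.3189 = 131.89%

F_rel = 132%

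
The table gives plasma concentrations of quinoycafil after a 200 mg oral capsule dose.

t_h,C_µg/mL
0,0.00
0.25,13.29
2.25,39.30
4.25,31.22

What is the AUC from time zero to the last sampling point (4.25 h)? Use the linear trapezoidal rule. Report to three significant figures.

Trapezoidal AUC_0→4.25:
  [0→0.25]: (0.00+13.29)/2 × 0.25 = 1.66125
  [0.25→2.25]: (13.29+39.30)/2 × 2 = 52.59
  [2.25→4.25]: (39.30+31.22)/2 × 2 = 70.52
  Sum = 124.77125 µg/mL·h

AUC = 125 µg/mL·h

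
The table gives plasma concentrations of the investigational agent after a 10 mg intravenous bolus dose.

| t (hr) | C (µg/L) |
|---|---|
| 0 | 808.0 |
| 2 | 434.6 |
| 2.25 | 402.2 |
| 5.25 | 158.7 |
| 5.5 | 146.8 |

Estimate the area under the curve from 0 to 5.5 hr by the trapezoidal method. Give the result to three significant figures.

Trapezoidal AUC_0→5.5:
  [0→2]: (808.0+434.6)/2 × 2 = 1242.6
  [2→2.25]: (434.6+402.2)/2 × 0.25 = 104.6
  [2.25→5.25]: (402.2+158.7)/2 × 3 = 841.35
  [5.25→5.5]: (158.7+146.8)/2 × 0.25 = 38.1875
  Sum = 2226.7375 µg/L·hr

AUC = 2230 µg/L·hr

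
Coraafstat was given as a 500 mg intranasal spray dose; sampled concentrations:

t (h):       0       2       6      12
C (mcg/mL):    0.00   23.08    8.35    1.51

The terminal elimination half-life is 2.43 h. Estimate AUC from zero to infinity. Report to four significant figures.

AUC = 120.8 mcg/mL·h

Trapezoidal AUC_0→12:
  [0→2]: (0.00+23.08)/2 × 2 = 23.08
  [2→6]: (23.08+8.35)/2 × 4 = 62.86
  [6→12]: (8.35+1.51)/2 × 6 = 29.58
  Sum = 115.52 mcg/mL·h
k_e = ln2 / t½ = 0.693147 / 2.43 = 0.2852 h^-1
Extrapolated tail: C_last / k_e = 1.51 / 0.2852 = 5.295
AUC_0→∞ = 115.52 + 5.295 = 120.815 mcg/mL·h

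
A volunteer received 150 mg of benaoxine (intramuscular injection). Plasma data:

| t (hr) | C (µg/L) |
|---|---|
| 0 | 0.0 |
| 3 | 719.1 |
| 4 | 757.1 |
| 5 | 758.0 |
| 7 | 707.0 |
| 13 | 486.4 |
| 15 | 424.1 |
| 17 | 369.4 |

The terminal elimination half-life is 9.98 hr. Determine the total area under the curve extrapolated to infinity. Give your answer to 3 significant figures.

AUC = 14600 µg/L·hr

Trapezoidal AUC_0→17:
  [0→3]: (0.0+719.1)/2 × 3 = 1078.65
  [3→4]: (719.1+757.1)/2 × 1 = 738.1
  [4→5]: (757.1+758.0)/2 × 1 = 757.55
  [5→7]: (758.0+707.0)/2 × 2 = 1465.0
  [7→13]: (707.0+486.4)/2 × 6 = 3580.2
  [13→15]: (486.4+424.1)/2 × 2 = 910.5
  [15→17]: (424.1+369.4)/2 × 2 = 793.5
  Sum = 9323.5 µg/L·hr
k_e = ln2 / t½ = 0.693147 / 9.98 = 0.0695 hr^-1
Extrapolated tail: C_last / k_e = 369.4 / 0.0695 = 5315.108
AUC_0→∞ = 9323.5 + 5315.108 = 14638.608 µg/L·hr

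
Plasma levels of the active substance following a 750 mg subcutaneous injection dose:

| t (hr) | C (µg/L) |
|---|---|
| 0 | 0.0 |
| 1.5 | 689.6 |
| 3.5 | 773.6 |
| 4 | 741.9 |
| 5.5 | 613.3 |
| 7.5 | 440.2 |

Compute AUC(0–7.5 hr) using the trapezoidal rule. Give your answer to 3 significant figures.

Trapezoidal AUC_0→7.5:
  [0→1.5]: (0.0+689.6)/2 × 1.5 = 517.2
  [1.5→3.5]: (689.6+773.6)/2 × 2 = 1463.2
  [3.5→4]: (773.6+741.9)/2 × 0.5 = 378.875
  [4→5.5]: (741.9+613.3)/2 × 1.5 = 1016.4
  [5.5→7.5]: (613.3+440.2)/2 × 2 = 1053.5
  Sum = 4429.175 µg/L·hr

AUC = 4430 µg/L·hr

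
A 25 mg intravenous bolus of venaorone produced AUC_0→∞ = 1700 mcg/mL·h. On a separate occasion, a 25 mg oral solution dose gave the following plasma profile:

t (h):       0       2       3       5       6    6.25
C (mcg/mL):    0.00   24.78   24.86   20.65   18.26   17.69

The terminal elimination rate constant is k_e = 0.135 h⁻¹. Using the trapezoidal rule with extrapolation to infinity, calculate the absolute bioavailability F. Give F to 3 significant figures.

Trapezoidal AUC_0→6.25 (oral solution):
  [0→2]: (0.00+24.78)/2 × 2 = 24.78
  [2→3]: (24.78+24.86)/2 × 1 = 24.82
  [3→5]: (24.86+20.65)/2 × 2 = 45.51
  [5→6]: (20.65+18.26)/2 × 1 = 19.455
  [6→6.25]: (18.26+17.69)/2 × 0.25 = 4.49375
  Sum = 119.05875 mcg/mL·h
Tail: C_last/k_e = 17.69/0.135 = 131.037
AUC_0→∞ (oral solution) = 119.05875 + 131.037 = 250.09575 mcg/mL·h
F = (AUC_ev/D_ev)/(AUC_iv/D_iv) = (250.09575/25)/(1700/25) = 10.00383/68 = 0.1471

F = 0.147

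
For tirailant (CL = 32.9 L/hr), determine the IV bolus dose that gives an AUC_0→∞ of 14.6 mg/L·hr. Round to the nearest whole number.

Dose = 480 mg

Dose_iv = CL × AUC_0→∞
     = 32.9 × 14.6 = 480.34 mg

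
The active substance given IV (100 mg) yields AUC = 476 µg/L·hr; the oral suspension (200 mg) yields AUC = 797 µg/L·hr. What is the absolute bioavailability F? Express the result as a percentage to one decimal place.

F = (AUC_ev / D_ev) / (AUC_iv / D_iv)
  = (797/200) / (476/100)
  = 3.985 / 4.76 = 0.8372
  = 83.72%

F = 83.7%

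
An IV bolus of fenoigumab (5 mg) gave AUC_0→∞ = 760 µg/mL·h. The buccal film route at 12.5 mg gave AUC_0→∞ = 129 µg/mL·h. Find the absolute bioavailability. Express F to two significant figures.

F = (AUC_ev / D_ev) / (AUC_iv / D_iv)
  = (129/12.5) / (760/5)
  = 10.32 / 152 = 0.0679

F = 0.068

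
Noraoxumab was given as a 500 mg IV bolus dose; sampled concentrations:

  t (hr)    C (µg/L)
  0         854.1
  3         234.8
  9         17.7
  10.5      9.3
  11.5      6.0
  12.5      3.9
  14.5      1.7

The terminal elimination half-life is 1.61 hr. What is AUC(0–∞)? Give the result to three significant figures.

Trapezoidal AUC_0→14.5:
  [0→3]: (854.1+234.8)/2 × 3 = 1633.35
  [3→9]: (234.8+17.7)/2 × 6 = 757.5
  [9→10.5]: (17.7+9.3)/2 × 1.5 = 20.25
  [10.5→11.5]: (9.3+6.0)/2 × 1 = 7.65
  [11.5→12.5]: (6.0+3.9)/2 × 1 = 4.95
  [12.5→14.5]: (3.9+1.7)/2 × 2 = 5.6
  Sum = 2429.3 µg/L·hr
k_e = ln2 / t½ = 0.693147 / 1.61 = 0.4305 hr^-1
Extrapolated tail: C_last / k_e = 1.7 / 0.4305 = 3.949
AUC_0→∞ = 2429.3 + 3.949 = 2433.249 µg/L·hr

AUC = 2430 µg/L·hr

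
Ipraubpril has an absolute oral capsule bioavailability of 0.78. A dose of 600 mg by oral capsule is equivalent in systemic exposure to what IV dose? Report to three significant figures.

D_iv = 468 mg

Systemic exposure from an extravascular dose = F × D_ev, so the equivalent IV dose is F × D_ev.
D_iv = F × D_ev = 0.78 × 600 = 468 mg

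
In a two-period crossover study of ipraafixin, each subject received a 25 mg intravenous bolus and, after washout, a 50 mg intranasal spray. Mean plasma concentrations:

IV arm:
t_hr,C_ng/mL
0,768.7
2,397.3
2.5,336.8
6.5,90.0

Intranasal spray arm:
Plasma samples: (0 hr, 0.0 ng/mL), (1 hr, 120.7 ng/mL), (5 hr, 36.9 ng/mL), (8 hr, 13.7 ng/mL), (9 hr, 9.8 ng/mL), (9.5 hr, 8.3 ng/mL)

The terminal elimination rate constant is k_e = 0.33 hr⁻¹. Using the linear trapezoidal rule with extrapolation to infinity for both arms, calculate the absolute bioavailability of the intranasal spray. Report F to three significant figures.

Trapezoidal AUC_0→6.5 (IV):
  [0→2]: (768.7+397.3)/2 × 2 = 1166.0
  [2→2.5]: (397.3+336.8)/2 × 0.5 = 183.525
  [2.5→6.5]: (336.8+90.0)/2 × 4 = 853.6
  Sum = 2203.125 ng/mL·hr
IV tail: 90.0/0.33 = 272.727; AUC_iv,0→∞ = 2203.125 + 272.727 = 2475.852 ng/mL·hr
Trapezoidal AUC_0→9.5 (intranasal spray):
  [0→1]: (0.0+120.7)/2 × 1 = 60.35
  [1→5]: (120.7+36.9)/2 × 4 = 315.2
  [5→8]: (36.9+13.7)/2 × 3 = 75.9
  [8→9]: (13.7+9.8)/2 × 1 = 11.75
  [9→9.5]: (9.8+8.3)/2 × 0.5 = 4.525
  Sum = 467.725 ng/mL·hr
intranasal spray tail: 8.3/0.33 = 25.152; AUC_ev,0→∞ = 467.725 + 25.152 = 492.877 ng/mL·hr
F = (AUC_ev/D_ev)/(AUC_iv/D_iv) = (492.877/50)/(2475.852/25) = 9.85754/99.03408 = 0.0995

F = 0.0995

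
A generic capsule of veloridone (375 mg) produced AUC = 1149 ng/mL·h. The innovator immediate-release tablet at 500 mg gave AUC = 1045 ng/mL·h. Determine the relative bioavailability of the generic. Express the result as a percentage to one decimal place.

F_rel = 146.6%

F_rel = (AUC_test/D_test) / (AUC_ref/D_ref)
      = (1149/375) / (1045/500)
      = 3.064 / 2.09 = 1.4660 = 146.60%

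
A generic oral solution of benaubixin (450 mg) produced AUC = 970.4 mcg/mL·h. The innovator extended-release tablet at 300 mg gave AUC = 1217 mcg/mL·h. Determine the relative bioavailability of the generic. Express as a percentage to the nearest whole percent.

F_rel = 53%

F_rel = (AUC_test/D_test) / (AUC_ref/D_ref)
      = (970.4/450) / (1217/300)
      = 2.15644 / 4.05667 = 0.5316 = 53.16%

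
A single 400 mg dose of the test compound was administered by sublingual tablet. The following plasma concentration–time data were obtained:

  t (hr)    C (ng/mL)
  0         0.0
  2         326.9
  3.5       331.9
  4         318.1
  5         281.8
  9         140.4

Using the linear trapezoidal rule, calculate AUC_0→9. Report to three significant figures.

AUC = 2130 ng/mL·hr

Trapezoidal AUC_0→9:
  [0→2]: (0.0+326.9)/2 × 2 = 326.9
  [2→3.5]: (326.9+331.9)/2 × 1.5 = 494.1
  [3.5→4]: (331.9+318.1)/2 × 0.5 = 162.5
  [4→5]: (318.1+281.8)/2 × 1 = 299.95
  [5→9]: (281.8+140.4)/2 × 4 = 844.4
  Sum = 2127.85 ng/mL·hr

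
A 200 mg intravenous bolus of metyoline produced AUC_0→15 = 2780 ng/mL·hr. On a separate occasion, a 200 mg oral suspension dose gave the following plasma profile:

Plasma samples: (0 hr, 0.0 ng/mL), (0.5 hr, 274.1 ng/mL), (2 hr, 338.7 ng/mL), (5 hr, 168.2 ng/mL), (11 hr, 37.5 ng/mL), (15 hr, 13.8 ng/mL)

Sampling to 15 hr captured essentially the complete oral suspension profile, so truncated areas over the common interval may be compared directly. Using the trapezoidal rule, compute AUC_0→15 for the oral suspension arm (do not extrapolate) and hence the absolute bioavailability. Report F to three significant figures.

Trapezoidal AUC_0→15 (oral suspension):
  [0→0.5]: (0.0+274.1)/2 × 0.5 = 68.525
  [0.5→2]: (274.1+338.7)/2 × 1.5 = 459.6
  [2→5]: (338.7+168.2)/2 × 3 = 760.35
  [5→11]: (168.2+37.5)/2 × 6 = 617.1
  [11→15]: (37.5+13.8)/2 × 4 = 102.6
  Sum = 2008.175 ng/mL·hr
F = (AUC_ev/D_ev)/(AUC_iv/D_iv) = (2008.175/200)/(2780/200) = 10.040875/13.9 = 0.7224

F = 0.722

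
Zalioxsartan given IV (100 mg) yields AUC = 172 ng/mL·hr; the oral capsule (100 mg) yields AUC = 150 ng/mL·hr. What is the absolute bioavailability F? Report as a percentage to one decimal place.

F = 87.2%

F = (AUC_ev / D_ev) / (AUC_iv / D_iv)
  = (150/100) / (172/100)
  = 1.5 / 1.72 = 0.8721
  = 87.21%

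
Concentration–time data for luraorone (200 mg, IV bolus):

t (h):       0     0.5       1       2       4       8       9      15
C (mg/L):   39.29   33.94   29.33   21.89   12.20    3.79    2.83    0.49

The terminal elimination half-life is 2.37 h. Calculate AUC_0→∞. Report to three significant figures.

AUC = 141 mg/L·h

Trapezoidal AUC_0→15:
  [0→0.5]: (39.29+33.94)/2 × 0.5 = 18.3075
  [0.5→1]: (33.94+29.33)/2 × 0.5 = 15.8175
  [1→2]: (29.33+21.89)/2 × 1 = 25.61
  [2→4]: (21.89+12.20)/2 × 2 = 34.09
  [4→8]: (12.20+3.79)/2 × 4 = 31.98
  [8→9]: (3.79+2.83)/2 × 1 = 3.31
  [9→15]: (2.83+0.49)/2 × 6 = 9.96
  Sum = 139.075 mg/L·h
k_e = ln2 / t½ = 0.693147 / 2.37 = 0.2925 h^-1
Extrapolated tail: C_last / k_e = 0.49 / 0.2925 = 1.675
AUC_0→∞ = 139.075 + 1.675 = 140.75 mg/L·h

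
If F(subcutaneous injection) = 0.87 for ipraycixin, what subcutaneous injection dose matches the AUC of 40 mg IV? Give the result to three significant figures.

For equal systemic exposure: F × D_ev = D_iv
D_ev = D_iv / F = 40 / 0.87 = 45.977 mg

D_subcutaneous = 46.0 mg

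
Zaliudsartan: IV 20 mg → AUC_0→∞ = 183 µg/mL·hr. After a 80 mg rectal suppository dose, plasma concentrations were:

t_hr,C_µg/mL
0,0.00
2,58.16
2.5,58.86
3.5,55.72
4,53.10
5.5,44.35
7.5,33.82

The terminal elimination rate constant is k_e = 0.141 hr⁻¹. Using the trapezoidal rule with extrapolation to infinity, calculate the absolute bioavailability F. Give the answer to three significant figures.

F = 0.769

Trapezoidal AUC_0→7.5 (rectal suppository):
  [0→2]: (0.00+58.16)/2 × 2 = 58.16
  [2→2.5]: (58.16+58.86)/2 × 0.5 = 29.255
  [2.5→3.5]: (58.86+55.72)/2 × 1 = 57.29
  [3.5→4]: (55.72+53.10)/2 × 0.5 = 27.205
  [4→5.5]: (53.10+44.35)/2 × 1.5 = 73.0875
  [5.5→7.5]: (44.35+33.82)/2 × 2 = 78.17
  Sum = 323.1675 µg/mL·hr
Tail: C_last/k_e = 33.82/0.141 = 239.858
AUC_0→∞ (rectal suppository) = 323.1675 + 239.858 = 563.0255 µg/mL·hr
F = (AUC_ev/D_ev)/(AUC_iv/D_iv) = (563.0255/80)/(183/20) = 7.03782/9.15 = 0.7692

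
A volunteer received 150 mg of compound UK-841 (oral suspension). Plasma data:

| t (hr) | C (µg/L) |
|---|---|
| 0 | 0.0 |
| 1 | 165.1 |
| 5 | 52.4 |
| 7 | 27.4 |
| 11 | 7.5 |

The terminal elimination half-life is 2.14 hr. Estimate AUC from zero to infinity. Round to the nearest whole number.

AUC = 690 µg/L·hr

Trapezoidal AUC_0→11:
  [0→1]: (0.0+165.1)/2 × 1 = 82.55
  [1→5]: (165.1+52.4)/2 × 4 = 435.0
  [5→7]: (52.4+27.4)/2 × 2 = 79.8
  [7→11]: (27.4+7.5)/2 × 4 = 69.8
  Sum = 667.15 µg/L·hr
k_e = ln2 / t½ = 0.693147 / 2.14 = 0.3239 hr^-1
Extrapolated tail: C_last / k_e = 7.5 / 0.3239 = 23.155
AUC_0→∞ = 667.15 + 23.155 = 690.305 µg/L·hr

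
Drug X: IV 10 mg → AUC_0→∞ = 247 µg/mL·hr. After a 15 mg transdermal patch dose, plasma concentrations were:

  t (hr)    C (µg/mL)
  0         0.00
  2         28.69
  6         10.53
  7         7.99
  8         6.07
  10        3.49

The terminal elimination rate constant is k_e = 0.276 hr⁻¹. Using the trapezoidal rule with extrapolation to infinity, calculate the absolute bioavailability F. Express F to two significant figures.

Trapezoidal AUC_0→10 (transdermal patch):
  [0→2]: (0.00+28.69)/2 × 2 = 28.69
  [2→6]: (28.69+10.53)/2 × 4 = 78.44
  [6→7]: (10.53+7.99)/2 × 1 = 9.26
  [7→8]: (7.99+6.07)/2 × 1 = 7.03
  [8→10]: (6.07+3.49)/2 × 2 = 9.56
  Sum = 132.98 µg/mL·hr
Tail: C_last/k_e = 3.49/0.276 = 12.645
AUC_0→∞ (transdermal patch) = 132.98 + 12.645 = 145.625 µg/mL·hr
F = (AUC_ev/D_ev)/(AUC_iv/D_iv) = (145.625/15)/(247/10) = 9.70833/24.7 = 0.3930

F = 0.39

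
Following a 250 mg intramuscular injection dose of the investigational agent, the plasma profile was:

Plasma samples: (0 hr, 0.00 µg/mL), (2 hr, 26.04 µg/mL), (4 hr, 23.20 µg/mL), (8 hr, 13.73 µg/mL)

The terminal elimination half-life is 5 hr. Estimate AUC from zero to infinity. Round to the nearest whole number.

Trapezoidal AUC_0→8:
  [0→2]: (0.00+26.04)/2 × 2 = 26.04
  [2→4]: (26.04+23.20)/2 × 2 = 49.24
  [4→8]: (23.20+13.73)/2 × 4 = 73.86
  Sum = 149.14 µg/mL·hr
k_e = ln2 / t½ = 0.693147 / 5 = 0.1386 hr^-1
Extrapolated tail: C_last / k_e = 13.73 / 0.1386 = 99.062
AUC_0→∞ = 149.14 + 99.062 = 248.202 µg/mL·hr

AUC = 248 µg/mL·hr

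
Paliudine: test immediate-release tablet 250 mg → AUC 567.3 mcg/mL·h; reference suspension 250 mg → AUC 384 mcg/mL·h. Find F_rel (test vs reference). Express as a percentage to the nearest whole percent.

F_rel = (AUC_test/D_test) / (AUC_ref/D_ref)
      = (567.3/250) / (384/250)
      = 2.2692 / 1.536 = 1.4773 = 147.73%

F_rel = 148%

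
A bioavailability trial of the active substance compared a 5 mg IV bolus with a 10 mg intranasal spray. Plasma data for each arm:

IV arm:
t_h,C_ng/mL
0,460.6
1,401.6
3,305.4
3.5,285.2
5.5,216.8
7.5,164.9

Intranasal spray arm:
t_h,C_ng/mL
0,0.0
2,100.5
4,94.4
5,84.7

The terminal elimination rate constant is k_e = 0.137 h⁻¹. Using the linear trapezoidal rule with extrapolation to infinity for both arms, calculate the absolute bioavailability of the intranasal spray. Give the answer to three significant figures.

Trapezoidal AUC_0→7.5 (IV):
  [0→1]: (460.6+401.6)/2 × 1 = 431.1
  [1→3]: (401.6+305.4)/2 × 2 = 707.0
  [3→3.5]: (305.4+285.2)/2 × 0.5 = 147.65
  [3.5→5.5]: (285.2+216.8)/2 × 2 = 502.0
  [5.5→7.5]: (216.8+164.9)/2 × 2 = 381.7
  Sum = 2169.45 ng/mL·h
IV tail: 164.9/0.137 = 1203.650; AUC_iv,0→∞ = 2169.45 + 1203.650 = 3373.1 ng/mL·h
Trapezoidal AUC_0→5 (intranasal spray):
  [0→2]: (0.0+100.5)/2 × 2 = 100.5
  [2→4]: (100.5+94.4)/2 × 2 = 194.9
  [4→5]: (94.4+84.7)/2 × 1 = 89.55
  Sum = 384.95 ng/mL·h
intranasal spray tail: 84.7/0.137 = 618.248; AUC_ev,0→∞ = 384.95 + 618.248 = 1003.198 ng/mL·h
F = (AUC_ev/D_ev)/(AUC_iv/D_iv) = (1003.198/10)/(3373.1/5) = 100.3198/674.62 = 0.1487

F = 0.149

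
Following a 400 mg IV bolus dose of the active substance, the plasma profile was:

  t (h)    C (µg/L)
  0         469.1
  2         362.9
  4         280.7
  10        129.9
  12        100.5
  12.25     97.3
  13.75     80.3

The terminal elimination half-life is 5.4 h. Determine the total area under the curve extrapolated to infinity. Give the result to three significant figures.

Trapezoidal AUC_0→13.75:
  [0→2]: (469.1+362.9)/2 × 2 = 832.0
  [2→4]: (362.9+280.7)/2 × 2 = 643.6
  [4→10]: (280.7+129.9)/2 × 6 = 1231.8
  [10→12]: (129.9+100.5)/2 × 2 = 230.4
  [12→12.25]: (100.5+97.3)/2 × 0.25 = 24.725
  [12.25→13.75]: (97.3+80.3)/2 × 1.5 = 133.2
  Sum = 3095.725 µg/L·h
k_e = ln2 / t½ = 0.693147 / 5.4 = 0.1284 h^-1
Extrapolated tail: C_last / k_e = 80.3 / 0.1284 = 625.389
AUC_0→∞ = 3095.725 + 625.389 = 3721.114 µg/L·h

AUC = 3720 µg/L·h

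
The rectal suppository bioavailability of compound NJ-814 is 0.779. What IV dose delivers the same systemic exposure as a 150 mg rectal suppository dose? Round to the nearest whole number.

Systemic exposure from an extravascular dose = F × D_ev, so the equivalent IV dose is F × D_ev.
D_iv = F × D_ev = 0.779 × 150 = 116.85 mg

D_iv = 117 mg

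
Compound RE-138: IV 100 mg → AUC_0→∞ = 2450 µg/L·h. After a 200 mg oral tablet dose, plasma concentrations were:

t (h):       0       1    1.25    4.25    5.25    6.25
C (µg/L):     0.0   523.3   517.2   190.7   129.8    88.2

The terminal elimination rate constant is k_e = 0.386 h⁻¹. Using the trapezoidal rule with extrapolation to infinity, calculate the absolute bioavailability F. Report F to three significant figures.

F = 0.398

Trapezoidal AUC_0→6.25 (oral tablet):
  [0→1]: (0.0+523.3)/2 × 1 = 261.65
  [1→1.25]: (523.3+517.2)/2 × 0.25 = 130.0625
  [1.25→4.25]: (517.2+190.7)/2 × 3 = 1061.85
  [4.25→5.25]: (190.7+129.8)/2 × 1 = 160.25
  [5.25→6.25]: (129.8+88.2)/2 × 1 = 109.0
  Sum = 1722.8125 µg/L·h
Tail: C_last/k_e = 88.2/0.386 = 228.497
AUC_0→∞ (oral tablet) = 1722.8125 + 228.497 = 1951.3095 µg/L·h
F = (AUC_ev/D_ev)/(AUC_iv/D_iv) = (1951.3095/200)/(2450/100) = 9.7565475/24.5 = 0.3982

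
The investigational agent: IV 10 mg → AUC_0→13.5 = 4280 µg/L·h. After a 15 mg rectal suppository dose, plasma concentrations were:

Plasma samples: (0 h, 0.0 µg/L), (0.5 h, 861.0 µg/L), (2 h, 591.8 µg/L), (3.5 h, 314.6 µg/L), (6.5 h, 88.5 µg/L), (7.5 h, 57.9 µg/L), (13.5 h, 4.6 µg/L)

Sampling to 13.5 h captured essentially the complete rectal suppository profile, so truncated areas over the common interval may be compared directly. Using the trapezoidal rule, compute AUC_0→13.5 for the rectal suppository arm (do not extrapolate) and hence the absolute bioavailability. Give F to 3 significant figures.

Trapezoidal AUC_0→13.5 (rectal suppository):
  [0→0.5]: (0.0+861.0)/2 × 0.5 = 215.25
  [0.5→2]: (861.0+591.8)/2 × 1.5 = 1089.6
  [2→3.5]: (591.8+314.6)/2 × 1.5 = 679.8
  [3.5→6.5]: (314.6+88.5)/2 × 3 = 604.65
  [6.5→7.5]: (88.5+57.9)/2 × 1 = 73.2
  [7.5→13.5]: (57.9+4.6)/2 × 6 = 187.5
  Sum = 2850.0 µg/L·h
F = (AUC_ev/D_ev)/(AUC_iv/D_iv) = (2850.0/15)/(4280/10) = 190/428 = 0.4439

F = 0.444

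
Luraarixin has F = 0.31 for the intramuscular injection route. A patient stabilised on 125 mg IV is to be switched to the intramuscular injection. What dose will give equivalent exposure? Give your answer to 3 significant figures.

For equal systemic exposure: F × D_ev = D_iv
D_ev = D_iv / F = 125 / 0.31 = 403.226 mg

D_intramuscular = 403 mg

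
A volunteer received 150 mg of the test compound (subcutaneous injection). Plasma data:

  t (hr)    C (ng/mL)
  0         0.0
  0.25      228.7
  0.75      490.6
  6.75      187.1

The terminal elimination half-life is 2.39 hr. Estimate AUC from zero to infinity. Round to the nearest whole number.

AUC = 2887 ng/mL·hr

Trapezoidal AUC_0→6.75:
  [0→0.25]: (0.0+228.7)/2 × 0.25 = 28.5875
  [0.25→0.75]: (228.7+490.6)/2 × 0.5 = 179.825
  [0.75→6.75]: (490.6+187.1)/2 × 6 = 2033.1
  Sum = 2241.5125 ng/mL·hr
k_e = ln2 / t½ = 0.693147 / 2.39 = 0.2900 hr^-1
Extrapolated tail: C_last / k_e = 187.1 / 0.29 = 645.172
AUC_0→∞ = 2241.5125 + 645.172 = 2886.6845 ng/mL·hr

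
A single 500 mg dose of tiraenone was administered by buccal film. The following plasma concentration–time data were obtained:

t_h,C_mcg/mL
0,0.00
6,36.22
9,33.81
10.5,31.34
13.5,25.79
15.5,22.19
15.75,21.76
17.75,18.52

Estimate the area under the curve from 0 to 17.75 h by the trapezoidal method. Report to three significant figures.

AUC = 442 mcg/mL·h

Trapezoidal AUC_0→17.75:
  [0→6]: (0.00+36.22)/2 × 6 = 108.66
  [6→9]: (36.22+33.81)/2 × 3 = 105.045
  [9→10.5]: (33.81+31.34)/2 × 1.5 = 48.8625
  [10.5→13.5]: (31.34+25.79)/2 × 3 = 85.695
  [13.5→15.5]: (25.79+22.19)/2 × 2 = 47.98
  [15.5→15.75]: (22.19+21.76)/2 × 0.25 = 5.49375
  [15.75→17.75]: (21.76+18.52)/2 × 2 = 40.28
  Sum = 442.01625 mcg/mL·h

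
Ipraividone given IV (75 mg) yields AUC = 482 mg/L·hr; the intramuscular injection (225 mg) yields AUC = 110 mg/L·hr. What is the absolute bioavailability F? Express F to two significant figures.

F = (AUC_ev / D_ev) / (AUC_iv / D_iv)
  = (110/225) / (482/75)
  = 0.488889 / 6.42667 = 0.0761

F = 0.076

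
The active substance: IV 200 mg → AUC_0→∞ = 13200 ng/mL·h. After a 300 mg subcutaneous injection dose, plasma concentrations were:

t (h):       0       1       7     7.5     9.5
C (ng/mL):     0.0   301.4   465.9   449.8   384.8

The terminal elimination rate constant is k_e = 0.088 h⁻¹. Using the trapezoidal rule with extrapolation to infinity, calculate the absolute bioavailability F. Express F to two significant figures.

F = 0.40

Trapezoidal AUC_0→9.5 (subcutaneous injection):
  [0→1]: (0.0+301.4)/2 × 1 = 150.7
  [1→7]: (301.4+465.9)/2 × 6 = 2301.9
  [7→7.5]: (465.9+449.8)/2 × 0.5 = 228.925
  [7.5→9.5]: (449.8+384.8)/2 × 2 = 834.6
  Sum = 3516.125 ng/mL·h
Tail: C_last/k_e = 384.8/0.088 = 4372.727
AUC_0→∞ (subcutaneous injection) = 3516.125 + 4372.727 = 7888.852 ng/mL·h
F = (AUC_ev/D_ev)/(AUC_iv/D_iv) = (7888.852/300)/(13200/200) = 26.2962/66 = 0.3984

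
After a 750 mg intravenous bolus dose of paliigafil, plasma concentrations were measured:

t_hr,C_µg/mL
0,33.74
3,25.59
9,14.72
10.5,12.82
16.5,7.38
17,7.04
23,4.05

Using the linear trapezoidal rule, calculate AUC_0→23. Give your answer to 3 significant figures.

Trapezoidal AUC_0→23:
  [0→3]: (33.74+25.59)/2 × 3 = 88.995
  [3→9]: (25.59+14.72)/2 × 6 = 120.93
  [9→10.5]: (14.72+12.82)/2 × 1.5 = 20.655
  [10.5→16.5]: (12.82+7.38)/2 × 6 = 60.6
  [16.5→17]: (7.38+7.04)/2 × 0.5 = 3.605
  [17→23]: (7.04+4.05)/2 × 6 = 33.27
  Sum = 328.055 µg/mL·hr

AUC = 328 µg/mL·hr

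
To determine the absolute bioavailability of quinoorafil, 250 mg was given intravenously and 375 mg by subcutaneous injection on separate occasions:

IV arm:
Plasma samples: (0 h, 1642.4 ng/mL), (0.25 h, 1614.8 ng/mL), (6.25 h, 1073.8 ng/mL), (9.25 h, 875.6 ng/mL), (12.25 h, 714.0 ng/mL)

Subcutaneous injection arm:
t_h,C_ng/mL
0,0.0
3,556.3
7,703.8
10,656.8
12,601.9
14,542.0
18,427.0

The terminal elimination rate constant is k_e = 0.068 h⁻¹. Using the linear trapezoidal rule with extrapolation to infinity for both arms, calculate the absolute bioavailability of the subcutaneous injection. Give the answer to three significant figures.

Trapezoidal AUC_0→12.25 (IV):
  [0→0.25]: (1642.4+1614.8)/2 × 0.25 = 407.15
  [0.25→6.25]: (1614.8+1073.8)/2 × 6 = 8065.8
  [6.25→9.25]: (1073.8+875.6)/2 × 3 = 2924.1
  [9.25→12.25]: (875.6+714.0)/2 × 3 = 2384.4
  Sum = 13781.45 ng/mL·h
IV tail: 714.0/0.068 = 10500.000; AUC_iv,0→∞ = 13781.45 + 10500.000 = 24281.45 ng/mL·h
Trapezoidal AUC_0→18 (subcutaneous injection):
  [0→3]: (0.0+556.3)/2 × 3 = 834.45
  [3→7]: (556.3+703.8)/2 × 4 = 2520.2
  [7→10]: (703.8+656.8)/2 × 3 = 2040.9
  [10→12]: (656.8+601.9)/2 × 2 = 1258.7
  [12→14]: (601.9+542.0)/2 × 2 = 1143.9
  [14→18]: (542.0+427.0)/2 × 4 = 1938.0
  Sum = 9736.15 ng/mL·h
subcutaneous injection tail: 427.0/0.068 = 6279.412; AUC_ev,0→∞ = 9736.15 + 6279.412 = 16015.562 ng/mL·h
F = (AUC_ev/D_ev)/(AUC_iv/D_iv) = (16015.562/375)/(24281.45/250) = 42.7082/97.1258 = 0.4397

F = 0.440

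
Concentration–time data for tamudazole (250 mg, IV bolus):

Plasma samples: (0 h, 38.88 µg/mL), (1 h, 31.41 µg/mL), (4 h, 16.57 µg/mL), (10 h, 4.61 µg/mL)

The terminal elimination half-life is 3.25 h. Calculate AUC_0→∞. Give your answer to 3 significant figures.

AUC = 192 µg/mL·h

Trapezoidal AUC_0→10:
  [0→1]: (38.88+31.41)/2 × 1 = 35.145
  [1→4]: (31.41+16.57)/2 × 3 = 71.97
  [4→10]: (16.57+4.61)/2 × 6 = 63.54
  Sum = 170.655 µg/mL·h
k_e = ln2 / t½ = 0.693147 / 3.25 = 0.2133 h^-1
Extrapolated tail: C_last / k_e = 4.61 / 0.2133 = 21.613
AUC_0→∞ = 170.655 + 21.613 = 192.268 µg/mL·h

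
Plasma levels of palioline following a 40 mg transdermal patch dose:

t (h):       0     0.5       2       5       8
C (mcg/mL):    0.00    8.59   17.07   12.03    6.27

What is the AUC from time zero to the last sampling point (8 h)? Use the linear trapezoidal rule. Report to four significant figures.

AUC = 92.49 mcg/mL·h

Trapezoidal AUC_0→8:
  [0→0.5]: (0.00+8.59)/2 × 0.5 = 2.1475
  [0.5→2]: (8.59+17.07)/2 × 1.5 = 19.245
  [2→5]: (17.07+12.03)/2 × 3 = 43.65
  [5→8]: (12.03+6.27)/2 × 3 = 27.45
  Sum = 92.4925 mcg/mL·h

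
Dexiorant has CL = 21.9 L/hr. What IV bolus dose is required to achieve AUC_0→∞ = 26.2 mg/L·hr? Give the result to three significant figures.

Dose_iv = CL × AUC_0→∞
     = 21.9 × 26.2 = 573.78 mg

Dose = 574 mg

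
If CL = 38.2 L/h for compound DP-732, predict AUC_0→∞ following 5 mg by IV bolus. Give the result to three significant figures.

AUC_0→∞ = Dose_iv / CL
        = 5 / 38.2 = 0.13089 mg/L·h

AUC = 0.131 mg/L·h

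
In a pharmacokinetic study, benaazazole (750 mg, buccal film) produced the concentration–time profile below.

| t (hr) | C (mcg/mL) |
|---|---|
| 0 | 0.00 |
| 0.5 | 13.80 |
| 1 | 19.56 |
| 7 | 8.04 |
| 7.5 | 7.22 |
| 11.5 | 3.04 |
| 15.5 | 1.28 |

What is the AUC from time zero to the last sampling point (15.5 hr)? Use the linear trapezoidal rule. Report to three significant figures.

Trapezoidal AUC_0→15.5:
  [0→0.5]: (0.00+13.80)/2 × 0.5 = 3.45
  [0.5→1]: (13.80+19.56)/2 × 0.5 = 8.34
  [1→7]: (19.56+8.04)/2 × 6 = 82.8
  [7→7.5]: (8.04+7.22)/2 × 0.5 = 3.815
  [7.5→11.5]: (7.22+3.04)/2 × 4 = 20.52
  [11.5→15.5]: (3.04+1.28)/2 × 4 = 8.64
  Sum = 127.565 mcg/mL·hr

AUC = 128 mcg/mL·hr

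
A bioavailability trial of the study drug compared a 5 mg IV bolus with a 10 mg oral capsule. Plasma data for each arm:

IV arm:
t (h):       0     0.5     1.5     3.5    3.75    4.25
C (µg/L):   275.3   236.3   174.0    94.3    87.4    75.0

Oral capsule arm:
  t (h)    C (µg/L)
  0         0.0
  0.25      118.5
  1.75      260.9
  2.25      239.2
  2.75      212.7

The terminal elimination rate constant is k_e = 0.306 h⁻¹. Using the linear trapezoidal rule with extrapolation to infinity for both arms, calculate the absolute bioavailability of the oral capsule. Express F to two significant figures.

F = 0.68

Trapezoidal AUC_0→4.25 (IV):
  [0→0.5]: (275.3+236.3)/2 × 0.5 = 127.9
  [0.5→1.5]: (236.3+174.0)/2 × 1 = 205.15
  [1.5→3.5]: (174.0+94.3)/2 × 2 = 268.3
  [3.5→3.75]: (94.3+87.4)/2 × 0.25 = 22.7125
  [3.75→4.25]: (87.4+75.0)/2 × 0.5 = 40.6
  Sum = 664.6625 µg/L·h
IV tail: 75.0/0.306 = 245.098; AUC_iv,0→∞ = 664.6625 + 245.098 = 909.7605 µg/L·h
Trapezoidal AUC_0→2.75 (oral capsule):
  [0→0.25]: (0.0+118.5)/2 × 0.25 = 14.8125
  [0.25→1.75]: (118.5+260.9)/2 × 1.5 = 284.55
  [1.75→2.25]: (260.9+239.2)/2 × 0.5 = 125.025
  [2.25→2.75]: (239.2+212.7)/2 × 0.5 = 112.975
  Sum = 537.3625 µg/L·h
oral capsule tail: 212.7/0.306 = 695.098; AUC_ev,0→∞ = 537.3625 + 695.098 = 1232.4605 µg/L·h
F = (AUC_ev/D_ev)/(AUC_iv/D_iv) = (1232.4605/10)/(909.7605/5) = 123.24605/181.9521 = 0.6774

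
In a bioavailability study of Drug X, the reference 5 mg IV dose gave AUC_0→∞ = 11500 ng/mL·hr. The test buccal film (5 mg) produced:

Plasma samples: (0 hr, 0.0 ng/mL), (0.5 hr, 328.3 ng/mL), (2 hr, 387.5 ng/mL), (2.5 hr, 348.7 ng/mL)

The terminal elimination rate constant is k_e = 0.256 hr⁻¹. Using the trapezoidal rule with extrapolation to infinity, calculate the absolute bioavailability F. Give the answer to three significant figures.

F = 0.188

Trapezoidal AUC_0→2.5 (buccal film):
  [0→0.5]: (0.0+328.3)/2 × 0.5 = 82.075
  [0.5→2]: (328.3+387.5)/2 × 1.5 = 536.85
  [2→2.5]: (387.5+348.7)/2 × 0.5 = 184.05
  Sum = 802.975 ng/mL·hr
Tail: C_last/k_e = 348.7/0.256 = 1362.109
AUC_0→∞ (buccal film) = 802.975 + 1362.109 = 2165.084 ng/mL·hr
F = (AUC_ev/D_ev)/(AUC_iv/D_iv) = (2165.084/5)/(11500/5) = 433.0168/2300 = 0.1883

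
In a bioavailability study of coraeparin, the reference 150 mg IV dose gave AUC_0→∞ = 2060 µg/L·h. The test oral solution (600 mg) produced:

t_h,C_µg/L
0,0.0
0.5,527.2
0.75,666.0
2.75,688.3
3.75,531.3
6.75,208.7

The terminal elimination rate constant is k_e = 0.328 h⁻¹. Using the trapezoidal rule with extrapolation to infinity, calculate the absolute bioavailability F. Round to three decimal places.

F = 0.484

Trapezoidal AUC_0→6.75 (oral solution):
  [0→0.5]: (0.0+527.2)/2 × 0.5 = 131.8
  [0.5→0.75]: (527.2+666.0)/2 × 0.25 = 149.15
  [0.75→2.75]: (666.0+688.3)/2 × 2 = 1354.3
  [2.75→3.75]: (688.3+531.3)/2 × 1 = 609.8
  [3.75→6.75]: (531.3+208.7)/2 × 3 = 1110.0
  Sum = 3355.05 µg/L·h
Tail: C_last/k_e = 208.7/0.328 = 636.280
AUC_0→∞ (oral solution) = 3355.05 + 636.280 = 3991.33 µg/L·h
F = (AUC_ev/D_ev)/(AUC_iv/D_iv) = (3991.33/600)/(2060/150) = 6.65222/13.7333 = 0.4844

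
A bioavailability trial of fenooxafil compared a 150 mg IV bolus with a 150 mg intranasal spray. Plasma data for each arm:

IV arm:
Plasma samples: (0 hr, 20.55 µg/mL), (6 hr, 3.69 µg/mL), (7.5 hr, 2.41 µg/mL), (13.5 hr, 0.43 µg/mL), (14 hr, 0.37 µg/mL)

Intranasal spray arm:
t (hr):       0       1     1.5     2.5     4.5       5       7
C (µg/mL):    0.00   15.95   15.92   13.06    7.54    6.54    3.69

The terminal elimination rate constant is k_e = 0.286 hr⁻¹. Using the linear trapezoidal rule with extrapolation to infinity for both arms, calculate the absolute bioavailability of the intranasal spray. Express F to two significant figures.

F = 0.89

Trapezoidal AUC_0→14 (IV):
  [0→6]: (20.55+3.69)/2 × 6 = 72.72
  [6→7.5]: (3.69+2.41)/2 × 1.5 = 4.575
  [7.5→13.5]: (2.41+0.43)/2 × 6 = 8.52
  [13.5→14]: (0.43+0.37)/2 × 0.5 = 0.2
  Sum = 86.015 µg/mL·hr
IV tail: 0.37/0.286 = 1.294; AUC_iv,0→∞ = 86.015 + 1.294 = 87.309 µg/mL·hr
Trapezoidal AUC_0→7 (intranasal spray):
  [0→1]: (0.00+15.95)/2 × 1 = 7.975
  [1→1.5]: (15.95+15.92)/2 × 0.5 = 7.9675
  [1.5→2.5]: (15.92+13.06)/2 × 1 = 14.49
  [2.5→4.5]: (13.06+7.54)/2 × 2 = 20.6
  [4.5→5]: (7.54+6.54)/2 × 0.5 = 3.52
  [5→7]: (6.54+3.69)/2 × 2 = 10.23
  Sum = 64.7825 µg/mL·hr
intranasal spray tail: 3.69/0.286 = 12.902; AUC_ev,0→∞ = 64.7825 + 12.902 = 77.6845 µg/mL·hr
F = (AUC_ev/D_ev)/(AUC_iv/D_iv) = (77.6845/150)/(87.309/150) = 0.517897/0.58206 = 0.8898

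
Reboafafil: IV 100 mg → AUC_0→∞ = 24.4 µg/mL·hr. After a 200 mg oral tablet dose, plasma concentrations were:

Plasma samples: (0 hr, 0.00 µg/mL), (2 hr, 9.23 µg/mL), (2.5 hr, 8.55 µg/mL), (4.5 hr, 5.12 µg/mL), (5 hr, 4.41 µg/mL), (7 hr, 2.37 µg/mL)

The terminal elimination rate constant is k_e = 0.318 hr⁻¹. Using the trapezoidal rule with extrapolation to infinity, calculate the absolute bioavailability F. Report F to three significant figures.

F = 0.901

Trapezoidal AUC_0→7 (oral tablet):
  [0→2]: (0.00+9.23)/2 × 2 = 9.23
  [2→2.5]: (9.23+8.55)/2 × 0.5 = 4.445
  [2.5→4.5]: (8.55+5.12)/2 × 2 = 13.67
  [4.5→5]: (5.12+4.41)/2 × 0.5 = 2.3825
  [5→7]: (4.41+2.37)/2 × 2 = 6.78
  Sum = 36.5075 µg/mL·hr
Tail: C_last/k_e = 2.37/0.318 = 7.453
AUC_0→∞ (oral tablet) = 36.5075 + 7.453 = 43.9605 µg/mL·hr
F = (AUC_ev/D_ev)/(AUC_iv/D_iv) = (43.9605/200)/(24.4/100) = 0.2198025/0.244 = 0.9008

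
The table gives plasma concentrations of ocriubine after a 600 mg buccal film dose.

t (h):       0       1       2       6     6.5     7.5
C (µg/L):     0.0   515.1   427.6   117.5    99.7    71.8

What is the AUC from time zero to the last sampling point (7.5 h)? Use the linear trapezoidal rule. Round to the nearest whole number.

AUC = 1959 µg/L·h

Trapezoidal AUC_0→7.5:
  [0→1]: (0.0+515.1)/2 × 1 = 257.55
  [1→2]: (515.1+427.6)/2 × 1 = 471.35
  [2→6]: (427.6+117.5)/2 × 4 = 1090.2
  [6→6.5]: (117.5+99.7)/2 × 0.5 = 54.3
  [6.5→7.5]: (99.7+71.8)/2 × 1 = 85.75
  Sum = 1959.15 µg/L·h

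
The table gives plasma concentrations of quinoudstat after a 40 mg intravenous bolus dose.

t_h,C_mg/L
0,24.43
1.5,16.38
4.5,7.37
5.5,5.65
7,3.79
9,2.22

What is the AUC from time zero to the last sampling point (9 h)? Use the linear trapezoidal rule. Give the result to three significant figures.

AUC = 85.8 mg/L·h

Trapezoidal AUC_0→9:
  [0→1.5]: (24.43+16.38)/2 × 1.5 = 30.6075
  [1.5→4.5]: (16.38+7.37)/2 × 3 = 35.625
  [4.5→5.5]: (7.37+5.65)/2 × 1 = 6.51
  [5.5→7]: (5.65+3.79)/2 × 1.5 = 7.08
  [7→9]: (3.79+2.22)/2 × 2 = 6.01
  Sum = 85.8325 mg/L·h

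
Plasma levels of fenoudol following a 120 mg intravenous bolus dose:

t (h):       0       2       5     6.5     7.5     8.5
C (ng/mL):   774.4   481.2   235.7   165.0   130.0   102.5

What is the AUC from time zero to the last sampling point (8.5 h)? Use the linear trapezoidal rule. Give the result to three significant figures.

AUC = 2900 ng/mL·h

Trapezoidal AUC_0→8.5:
  [0→2]: (774.4+481.2)/2 × 2 = 1255.6
  [2→5]: (481.2+235.7)/2 × 3 = 1075.35
  [5→6.5]: (235.7+165.0)/2 × 1.5 = 300.525
  [6.5→7.5]: (165.0+130.0)/2 × 1 = 147.5
  [7.5→8.5]: (130.0+102.5)/2 × 1 = 116.25
  Sum = 2895.225 ng/mL·h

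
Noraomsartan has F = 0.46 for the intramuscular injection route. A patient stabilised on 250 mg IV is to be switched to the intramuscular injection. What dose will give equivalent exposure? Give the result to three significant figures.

For equal systemic exposure: F × D_ev = D_iv
D_ev = D_iv / F = 250 / 0.46 = 543.478 mg

D_intramuscular = 543 mg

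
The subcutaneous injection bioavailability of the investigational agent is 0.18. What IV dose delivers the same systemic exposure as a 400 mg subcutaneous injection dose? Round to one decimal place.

Systemic exposure from an extravascular dose = F × D_ev, so the equivalent IV dose is F × D_ev.
D_iv = F × D_ev = 0.18 × 400 = 72 mg

D_iv = 72.0 mg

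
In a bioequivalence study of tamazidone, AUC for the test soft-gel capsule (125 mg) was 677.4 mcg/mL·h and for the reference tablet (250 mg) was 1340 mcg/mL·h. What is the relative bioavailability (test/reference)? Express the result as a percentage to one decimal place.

F_rel = 101.1%

F_rel = (AUC_test/D_test) / (AUC_ref/D_ref)
      = (677.4/125) / (1340/250)
      = 5.4192 / 5.36 = 1.0110 = 101.10%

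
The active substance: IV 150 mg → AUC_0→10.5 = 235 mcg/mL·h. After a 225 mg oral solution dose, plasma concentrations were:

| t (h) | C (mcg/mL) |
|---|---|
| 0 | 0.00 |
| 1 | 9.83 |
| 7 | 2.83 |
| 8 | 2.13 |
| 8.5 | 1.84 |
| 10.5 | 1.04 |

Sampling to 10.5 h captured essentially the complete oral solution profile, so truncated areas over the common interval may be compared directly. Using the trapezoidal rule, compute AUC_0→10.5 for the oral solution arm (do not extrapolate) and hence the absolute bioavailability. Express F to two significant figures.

F = 0.14

Trapezoidal AUC_0→10.5 (oral solution):
  [0→1]: (0.00+9.83)/2 × 1 = 4.915
  [1→7]: (9.83+2.83)/2 × 6 = 37.98
  [7→8]: (2.83+2.13)/2 × 1 = 2.48
  [8→8.5]: (2.13+1.84)/2 × 0.5 = 0.9925
  [8.5→10.5]: (1.84+1.04)/2 × 2 = 2.88
  Sum = 49.2475 mcg/mL·h
F = (AUC_ev/D_ev)/(AUC_iv/D_iv) = (49.2475/225)/(235/150) = 0.218878/1.56667 = 0.1397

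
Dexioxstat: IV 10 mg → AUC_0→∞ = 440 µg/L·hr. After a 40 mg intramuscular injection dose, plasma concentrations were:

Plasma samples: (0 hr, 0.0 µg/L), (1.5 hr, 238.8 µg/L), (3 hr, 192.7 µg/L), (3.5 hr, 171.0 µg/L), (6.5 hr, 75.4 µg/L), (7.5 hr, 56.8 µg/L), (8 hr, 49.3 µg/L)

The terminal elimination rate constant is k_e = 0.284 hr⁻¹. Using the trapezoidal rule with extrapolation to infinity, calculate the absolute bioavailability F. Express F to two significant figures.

F = 0.70

Trapezoidal AUC_0→8 (intramuscular injection):
  [0→1.5]: (0.0+238.8)/2 × 1.5 = 179.1
  [1.5→3]: (238.8+192.7)/2 × 1.5 = 323.625
  [3→3.5]: (192.7+171.0)/2 × 0.5 = 90.925
  [3.5→6.5]: (171.0+75.4)/2 × 3 = 369.6
  [6.5→7.5]: (75.4+56.8)/2 × 1 = 66.1
  [7.5→8]: (56.8+49.3)/2 × 0.5 = 26.525
  Sum = 1055.875 µg/L·hr
Tail: C_last/k_e = 49.3/0.284 = 173.592
AUC_0→∞ (intramuscular injection) = 1055.875 + 173.592 = 1229.467 µg/L·hr
F = (AUC_ev/D_ev)/(AUC_iv/D_iv) = (1229.467/40)/(440/10) = 30.736675/44 = 0.6986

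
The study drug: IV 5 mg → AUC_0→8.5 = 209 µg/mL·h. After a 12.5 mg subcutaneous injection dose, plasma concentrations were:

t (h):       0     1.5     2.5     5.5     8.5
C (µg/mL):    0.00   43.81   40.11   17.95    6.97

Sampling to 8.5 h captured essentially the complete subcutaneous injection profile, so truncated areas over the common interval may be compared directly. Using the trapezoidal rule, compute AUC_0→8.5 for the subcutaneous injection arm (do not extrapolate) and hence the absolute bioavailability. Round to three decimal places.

F = 0.381

Trapezoidal AUC_0→8.5 (subcutaneous injection):
  [0→1.5]: (0.00+43.81)/2 × 1.5 = 32.8575
  [1.5→2.5]: (43.81+40.11)/2 × 1 = 41.96
  [2.5→5.5]: (40.11+17.95)/2 × 3 = 87.09
  [5.5→8.5]: (17.95+6.97)/2 × 3 = 37.38
  Sum = 199.2875 µg/mL·h
F = (AUC_ev/D_ev)/(AUC_iv/D_iv) = (199.2875/12.5)/(209/5) = 15.943/41.8 = 0.3814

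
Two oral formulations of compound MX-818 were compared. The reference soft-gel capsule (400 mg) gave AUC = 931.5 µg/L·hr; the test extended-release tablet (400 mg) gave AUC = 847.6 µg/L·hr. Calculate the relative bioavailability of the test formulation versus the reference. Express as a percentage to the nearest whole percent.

F_rel = 91%

F_rel = (AUC_test/D_test) / (AUC_ref/D_ref)
      = (847.6/400) / (931.5/400)
      = 2.119 / 2.32875 = 0.9099 = 90.99%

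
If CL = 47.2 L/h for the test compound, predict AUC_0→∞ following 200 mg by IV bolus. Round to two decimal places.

AUC_0→∞ = Dose_iv / CL
        = 200 / 47.2 = 4.23729 mg/L·h

AUC = 4.24 mg/L·h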